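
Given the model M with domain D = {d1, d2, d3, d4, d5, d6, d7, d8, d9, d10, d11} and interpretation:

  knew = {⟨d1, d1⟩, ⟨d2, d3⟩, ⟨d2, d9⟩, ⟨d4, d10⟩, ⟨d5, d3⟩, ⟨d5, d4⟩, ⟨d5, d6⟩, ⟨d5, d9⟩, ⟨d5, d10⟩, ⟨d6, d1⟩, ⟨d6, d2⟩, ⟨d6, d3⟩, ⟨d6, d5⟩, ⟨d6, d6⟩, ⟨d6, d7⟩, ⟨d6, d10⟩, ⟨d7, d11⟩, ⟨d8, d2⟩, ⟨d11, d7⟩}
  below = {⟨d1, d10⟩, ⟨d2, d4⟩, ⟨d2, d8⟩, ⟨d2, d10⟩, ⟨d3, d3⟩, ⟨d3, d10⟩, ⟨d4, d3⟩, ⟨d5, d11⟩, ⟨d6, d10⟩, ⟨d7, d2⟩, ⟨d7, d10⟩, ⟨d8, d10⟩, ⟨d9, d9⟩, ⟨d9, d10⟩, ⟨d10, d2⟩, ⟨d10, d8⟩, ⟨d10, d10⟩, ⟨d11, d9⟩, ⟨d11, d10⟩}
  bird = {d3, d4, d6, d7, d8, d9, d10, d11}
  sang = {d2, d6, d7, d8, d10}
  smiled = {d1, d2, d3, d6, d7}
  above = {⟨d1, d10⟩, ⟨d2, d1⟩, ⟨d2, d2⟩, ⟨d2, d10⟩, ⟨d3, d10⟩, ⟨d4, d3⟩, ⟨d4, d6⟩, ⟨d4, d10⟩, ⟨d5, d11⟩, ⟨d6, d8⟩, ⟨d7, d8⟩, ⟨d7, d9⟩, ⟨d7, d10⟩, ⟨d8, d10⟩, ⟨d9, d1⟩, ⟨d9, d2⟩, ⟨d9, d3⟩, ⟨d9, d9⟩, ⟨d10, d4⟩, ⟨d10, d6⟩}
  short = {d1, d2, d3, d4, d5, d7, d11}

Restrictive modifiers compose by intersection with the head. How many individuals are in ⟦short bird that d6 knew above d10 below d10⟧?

2

⟦that d6 knew⟧ = {x : ⟨d6, x⟩ ∈ ⟦knew⟧} = {d1, d2, d3, d5, d6, d7, d10}
⟦above d10⟧ = {x : ⟨x, d10⟩ ∈ ⟦above⟧} = {d1, d2, d3, d4, d7, d8}
⟦below d10⟧ = {x : ⟨x, d10⟩ ∈ ⟦below⟧} = {d1, d2, d3, d6, d7, d8, d9, d10, d11}
⟦bird⟧ = {d3, d4, d6, d7, d8, d9, d10, d11}
… ∩ ⟦that d6 knew⟧ = {d3, d4, d6, d7, d8, d9, d10, d11} ∩ {d1, d2, d3, d5, d6, d7, d10} = {d3, d6, d7, d10}
… ∩ ⟦above d10⟧ = {d3, d6, d7, d10} ∩ {d1, d2, d3, d4, d7, d8} = {d3, d7}
… ∩ ⟦below d10⟧ = {d3, d7} ∩ {d1, d2, d3, d6, d7, d8, d9, d10, d11} = {d3, d7}
… ∩ ⟦short⟧ = {d3, d7} ∩ {d1, d2, d3, d4, d5, d7, d11} = {d3, d7}
⟦short bird that d6 knew above d10 below d10⟧ = {d3, d7}, so the cardinality is 2.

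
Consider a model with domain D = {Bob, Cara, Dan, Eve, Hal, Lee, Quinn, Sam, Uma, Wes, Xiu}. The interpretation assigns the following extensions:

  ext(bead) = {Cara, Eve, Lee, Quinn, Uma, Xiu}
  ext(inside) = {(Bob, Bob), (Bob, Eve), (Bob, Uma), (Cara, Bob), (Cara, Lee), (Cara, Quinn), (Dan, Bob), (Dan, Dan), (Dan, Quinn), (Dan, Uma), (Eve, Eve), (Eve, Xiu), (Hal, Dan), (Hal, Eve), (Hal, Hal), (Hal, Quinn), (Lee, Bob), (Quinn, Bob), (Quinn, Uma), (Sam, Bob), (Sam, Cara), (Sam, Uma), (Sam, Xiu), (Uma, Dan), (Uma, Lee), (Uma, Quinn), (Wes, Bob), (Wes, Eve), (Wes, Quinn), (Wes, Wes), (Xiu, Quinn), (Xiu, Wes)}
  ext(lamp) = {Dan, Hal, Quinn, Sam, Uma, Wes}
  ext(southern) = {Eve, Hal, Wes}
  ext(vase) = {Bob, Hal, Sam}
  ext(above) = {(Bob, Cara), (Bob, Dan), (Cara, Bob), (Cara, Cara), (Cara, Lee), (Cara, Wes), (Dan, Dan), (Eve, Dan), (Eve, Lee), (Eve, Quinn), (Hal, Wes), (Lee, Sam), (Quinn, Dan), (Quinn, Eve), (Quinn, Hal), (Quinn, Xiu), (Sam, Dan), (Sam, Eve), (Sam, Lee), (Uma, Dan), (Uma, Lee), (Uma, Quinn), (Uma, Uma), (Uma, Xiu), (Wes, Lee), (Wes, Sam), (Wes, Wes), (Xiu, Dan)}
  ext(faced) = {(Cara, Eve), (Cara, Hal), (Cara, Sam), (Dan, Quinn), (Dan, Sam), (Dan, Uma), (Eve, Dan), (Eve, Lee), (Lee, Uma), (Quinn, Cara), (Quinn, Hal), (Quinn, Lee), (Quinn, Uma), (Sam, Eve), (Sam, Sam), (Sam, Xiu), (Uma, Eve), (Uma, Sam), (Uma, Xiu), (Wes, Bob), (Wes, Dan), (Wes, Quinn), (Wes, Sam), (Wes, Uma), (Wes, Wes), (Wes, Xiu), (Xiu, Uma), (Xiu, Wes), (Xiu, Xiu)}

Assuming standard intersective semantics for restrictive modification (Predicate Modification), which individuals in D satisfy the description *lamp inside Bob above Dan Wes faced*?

{Dan, Quinn, Sam}

⟦inside Bob⟧ = {x : ⟨x, Bob⟩ ∈ ⟦inside⟧} = {Bob, Cara, Dan, Lee, Quinn, Sam, Wes}
⟦above Dan⟧ = {x : ⟨x, Dan⟩ ∈ ⟦above⟧} = {Bob, Dan, Eve, Quinn, Sam, Uma, Xiu}
⟦Wes faced⟧ = {x : ⟨Wes, x⟩ ∈ ⟦faced⟧} = {Bob, Dan, Quinn, Sam, Uma, Wes, Xiu}
⟦lamp⟧ = {Dan, Hal, Quinn, Sam, Uma, Wes}
… ∩ ⟦inside Bob⟧ = {Dan, Hal, Quinn, Sam, Uma, Wes} ∩ {Bob, Cara, Dan, Lee, Quinn, Sam, Wes} = {Dan, Quinn, Sam, Wes}
… ∩ ⟦above Dan⟧ = {Dan, Quinn, Sam, Wes} ∩ {Bob, Dan, Eve, Quinn, Sam, Uma, Xiu} = {Dan, Quinn, Sam}
… ∩ ⟦Wes faced⟧ = {Dan, Quinn, Sam} ∩ {Bob, Dan, Quinn, Sam, Uma, Wes, Xiu} = {Dan, Quinn, Sam}
So ⟦lamp inside Bob above Dan Wes faced⟧ = {Dan, Quinn, Sam}.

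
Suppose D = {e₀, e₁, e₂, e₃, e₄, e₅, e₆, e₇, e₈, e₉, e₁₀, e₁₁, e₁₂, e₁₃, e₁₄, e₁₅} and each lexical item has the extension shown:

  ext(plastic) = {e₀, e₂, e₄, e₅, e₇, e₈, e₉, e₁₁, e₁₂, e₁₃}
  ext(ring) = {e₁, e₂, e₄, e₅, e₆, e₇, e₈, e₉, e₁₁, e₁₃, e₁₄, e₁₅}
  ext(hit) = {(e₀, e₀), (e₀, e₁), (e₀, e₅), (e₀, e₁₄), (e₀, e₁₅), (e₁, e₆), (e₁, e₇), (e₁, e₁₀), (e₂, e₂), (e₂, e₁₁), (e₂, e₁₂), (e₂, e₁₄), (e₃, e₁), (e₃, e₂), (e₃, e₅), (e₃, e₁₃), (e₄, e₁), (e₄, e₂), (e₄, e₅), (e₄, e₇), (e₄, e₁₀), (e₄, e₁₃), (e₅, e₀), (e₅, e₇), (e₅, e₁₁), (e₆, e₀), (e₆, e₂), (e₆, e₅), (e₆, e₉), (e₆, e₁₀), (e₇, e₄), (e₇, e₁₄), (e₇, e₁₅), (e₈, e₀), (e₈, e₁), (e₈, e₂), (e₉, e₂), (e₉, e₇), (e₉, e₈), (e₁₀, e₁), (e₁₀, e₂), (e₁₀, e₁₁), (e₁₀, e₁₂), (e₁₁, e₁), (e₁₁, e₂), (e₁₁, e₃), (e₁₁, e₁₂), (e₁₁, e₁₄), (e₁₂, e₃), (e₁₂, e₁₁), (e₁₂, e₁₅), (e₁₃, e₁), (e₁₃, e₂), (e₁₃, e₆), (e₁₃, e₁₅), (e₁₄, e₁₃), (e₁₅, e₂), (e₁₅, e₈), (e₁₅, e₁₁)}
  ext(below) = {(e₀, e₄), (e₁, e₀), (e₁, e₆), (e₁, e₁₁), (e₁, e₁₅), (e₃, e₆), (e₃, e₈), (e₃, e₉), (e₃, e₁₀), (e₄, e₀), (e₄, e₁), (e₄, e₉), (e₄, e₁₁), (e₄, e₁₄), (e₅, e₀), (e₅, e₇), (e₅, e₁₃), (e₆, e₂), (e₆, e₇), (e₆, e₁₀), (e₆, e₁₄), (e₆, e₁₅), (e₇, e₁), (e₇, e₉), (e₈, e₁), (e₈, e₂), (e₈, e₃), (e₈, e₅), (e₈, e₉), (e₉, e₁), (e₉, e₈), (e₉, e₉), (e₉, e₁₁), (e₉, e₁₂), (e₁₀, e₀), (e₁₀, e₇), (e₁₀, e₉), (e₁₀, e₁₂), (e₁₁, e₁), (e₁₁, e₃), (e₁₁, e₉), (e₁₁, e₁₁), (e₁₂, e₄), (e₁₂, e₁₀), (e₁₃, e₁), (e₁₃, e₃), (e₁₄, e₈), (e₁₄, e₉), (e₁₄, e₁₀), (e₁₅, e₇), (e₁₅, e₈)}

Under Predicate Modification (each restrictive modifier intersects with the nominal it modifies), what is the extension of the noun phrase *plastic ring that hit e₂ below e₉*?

⟦that hit e₂⟧ = {x : ⟨x, e₂⟩ ∈ ⟦hit⟧} = {e₂, e₃, e₄, e₆, e₈, e₉, e₁₀, e₁₁, e₁₃, e₁₅}
⟦below e₉⟧ = {x : ⟨x, e₉⟩ ∈ ⟦below⟧} = {e₃, e₄, e₇, e₈, e₉, e₁₀, e₁₁, e₁₄}
⟦ring⟧ = {e₁, e₂, e₄, e₅, e₆, e₇, e₈, e₉, e₁₁, e₁₃, e₁₄, e₁₅}
… ∩ ⟦that hit e₂⟧ = {e₁, e₂, e₄, e₅, e₆, e₇, e₈, e₉, e₁₁, e₁₃, e₁₄, e₁₅} ∩ {e₂, e₃, e₄, e₆, e₈, e₉, e₁₀, e₁₁, e₁₃, e₁₅} = {e₂, e₄, e₆, e₈, e₉, e₁₁, e₁₃, e₁₅}
… ∩ ⟦below e₉⟧ = {e₂, e₄, e₆, e₈, e₉, e₁₁, e₁₃, e₁₅} ∩ {e₃, e₄, e₇, e₈, e₉, e₁₀, e₁₁, e₁₄} = {e₄, e₈, e₉, e₁₁}
… ∩ ⟦plastic⟧ = {e₄, e₈, e₉, e₁₁} ∩ {e₀, e₂, e₄, e₅, e₇, e₈, e₉, e₁₁, e₁₂, e₁₃} = {e₄, e₈, e₉, e₁₁}
So ⟦plastic ring that hit e₂ below e₉⟧ = {e₄, e₈, e₉, e₁₁}.

{e₄, e₈, e₉, e₁₁}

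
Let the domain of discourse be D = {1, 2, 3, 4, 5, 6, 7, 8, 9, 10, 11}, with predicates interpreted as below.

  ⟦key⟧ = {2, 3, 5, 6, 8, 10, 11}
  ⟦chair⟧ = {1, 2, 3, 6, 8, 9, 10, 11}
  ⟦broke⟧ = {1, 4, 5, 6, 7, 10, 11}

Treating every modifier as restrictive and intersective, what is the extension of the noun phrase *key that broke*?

⟦that broke⟧ = ⟦broke⟧ = {1, 4, 5, 6, 7, 10, 11}
⟦key⟧ = {2, 3, 5, 6, 8, 10, 11}
… ∩ ⟦that broke⟧ = {2, 3, 5, 6, 8, 10, 11} ∩ {1, 4, 5, 6, 7, 10, 11} = {5, 6, 10, 11}
So ⟦key that broke⟧ = {5, 6, 10, 11}.

{5, 6, 10, 11}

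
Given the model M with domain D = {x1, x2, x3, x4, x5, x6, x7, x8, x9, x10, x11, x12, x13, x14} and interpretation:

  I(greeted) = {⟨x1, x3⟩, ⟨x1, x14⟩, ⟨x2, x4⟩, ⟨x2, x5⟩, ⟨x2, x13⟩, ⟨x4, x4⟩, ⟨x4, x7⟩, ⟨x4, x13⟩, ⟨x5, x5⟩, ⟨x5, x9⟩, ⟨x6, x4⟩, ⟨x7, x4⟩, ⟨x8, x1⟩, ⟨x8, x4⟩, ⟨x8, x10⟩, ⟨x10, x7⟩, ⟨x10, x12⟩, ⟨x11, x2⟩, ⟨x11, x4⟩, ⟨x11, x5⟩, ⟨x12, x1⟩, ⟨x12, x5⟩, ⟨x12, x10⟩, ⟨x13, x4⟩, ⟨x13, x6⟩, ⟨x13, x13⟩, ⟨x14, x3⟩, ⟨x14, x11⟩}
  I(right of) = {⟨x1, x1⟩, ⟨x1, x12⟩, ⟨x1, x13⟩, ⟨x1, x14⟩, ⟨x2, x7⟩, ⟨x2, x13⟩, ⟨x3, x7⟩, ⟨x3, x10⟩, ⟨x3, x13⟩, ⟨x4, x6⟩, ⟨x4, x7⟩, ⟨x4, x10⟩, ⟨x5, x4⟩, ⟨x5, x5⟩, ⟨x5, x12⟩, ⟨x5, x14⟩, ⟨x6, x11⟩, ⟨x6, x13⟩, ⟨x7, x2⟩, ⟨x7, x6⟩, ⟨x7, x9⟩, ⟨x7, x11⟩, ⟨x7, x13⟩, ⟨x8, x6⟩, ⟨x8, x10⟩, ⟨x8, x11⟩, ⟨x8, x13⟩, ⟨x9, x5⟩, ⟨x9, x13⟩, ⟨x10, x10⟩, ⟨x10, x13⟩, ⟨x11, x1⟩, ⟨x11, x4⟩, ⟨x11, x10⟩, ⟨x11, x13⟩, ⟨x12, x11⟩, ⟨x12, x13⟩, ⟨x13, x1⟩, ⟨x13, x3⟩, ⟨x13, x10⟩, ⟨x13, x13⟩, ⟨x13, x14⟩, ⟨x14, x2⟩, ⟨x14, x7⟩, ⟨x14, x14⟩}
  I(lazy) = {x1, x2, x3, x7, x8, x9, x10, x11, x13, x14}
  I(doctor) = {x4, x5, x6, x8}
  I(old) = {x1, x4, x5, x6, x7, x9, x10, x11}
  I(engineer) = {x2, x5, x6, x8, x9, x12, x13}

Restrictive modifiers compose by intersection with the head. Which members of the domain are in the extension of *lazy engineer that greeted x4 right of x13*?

⟦that greeted x4⟧ = {x : ⟨x, x4⟩ ∈ ⟦greeted⟧} = {x2, x4, x6, x7, x8, x11, x13}
⟦right of x13⟧ = {x : ⟨x, x13⟩ ∈ ⟦right of⟧} = {x1, x2, x3, x6, x7, x8, x9, x10, x11, x12, x13}
⟦engineer⟧ = {x2, x5, x6, x8, x9, x12, x13}
… ∩ ⟦that greeted x4⟧ = {x2, x5, x6, x8, x9, x12, x13} ∩ {x2, x4, x6, x7, x8, x11, x13} = {x2, x6, x8, x13}
… ∩ ⟦right of x13⟧ = {x2, x6, x8, x13} ∩ {x1, x2, x3, x6, x7, x8, x9, x10, x11, x12, x13} = {x2, x6, x8, x13}
… ∩ ⟦lazy⟧ = {x2, x6, x8, x13} ∩ {x1, x2, x3, x7, x8, x9, x10, x11, x13, x14} = {x2, x8, x13}
So ⟦lazy engineer that greeted x4 right of x13⟧ = {x2, x8, x13}.

{x2, x8, x13}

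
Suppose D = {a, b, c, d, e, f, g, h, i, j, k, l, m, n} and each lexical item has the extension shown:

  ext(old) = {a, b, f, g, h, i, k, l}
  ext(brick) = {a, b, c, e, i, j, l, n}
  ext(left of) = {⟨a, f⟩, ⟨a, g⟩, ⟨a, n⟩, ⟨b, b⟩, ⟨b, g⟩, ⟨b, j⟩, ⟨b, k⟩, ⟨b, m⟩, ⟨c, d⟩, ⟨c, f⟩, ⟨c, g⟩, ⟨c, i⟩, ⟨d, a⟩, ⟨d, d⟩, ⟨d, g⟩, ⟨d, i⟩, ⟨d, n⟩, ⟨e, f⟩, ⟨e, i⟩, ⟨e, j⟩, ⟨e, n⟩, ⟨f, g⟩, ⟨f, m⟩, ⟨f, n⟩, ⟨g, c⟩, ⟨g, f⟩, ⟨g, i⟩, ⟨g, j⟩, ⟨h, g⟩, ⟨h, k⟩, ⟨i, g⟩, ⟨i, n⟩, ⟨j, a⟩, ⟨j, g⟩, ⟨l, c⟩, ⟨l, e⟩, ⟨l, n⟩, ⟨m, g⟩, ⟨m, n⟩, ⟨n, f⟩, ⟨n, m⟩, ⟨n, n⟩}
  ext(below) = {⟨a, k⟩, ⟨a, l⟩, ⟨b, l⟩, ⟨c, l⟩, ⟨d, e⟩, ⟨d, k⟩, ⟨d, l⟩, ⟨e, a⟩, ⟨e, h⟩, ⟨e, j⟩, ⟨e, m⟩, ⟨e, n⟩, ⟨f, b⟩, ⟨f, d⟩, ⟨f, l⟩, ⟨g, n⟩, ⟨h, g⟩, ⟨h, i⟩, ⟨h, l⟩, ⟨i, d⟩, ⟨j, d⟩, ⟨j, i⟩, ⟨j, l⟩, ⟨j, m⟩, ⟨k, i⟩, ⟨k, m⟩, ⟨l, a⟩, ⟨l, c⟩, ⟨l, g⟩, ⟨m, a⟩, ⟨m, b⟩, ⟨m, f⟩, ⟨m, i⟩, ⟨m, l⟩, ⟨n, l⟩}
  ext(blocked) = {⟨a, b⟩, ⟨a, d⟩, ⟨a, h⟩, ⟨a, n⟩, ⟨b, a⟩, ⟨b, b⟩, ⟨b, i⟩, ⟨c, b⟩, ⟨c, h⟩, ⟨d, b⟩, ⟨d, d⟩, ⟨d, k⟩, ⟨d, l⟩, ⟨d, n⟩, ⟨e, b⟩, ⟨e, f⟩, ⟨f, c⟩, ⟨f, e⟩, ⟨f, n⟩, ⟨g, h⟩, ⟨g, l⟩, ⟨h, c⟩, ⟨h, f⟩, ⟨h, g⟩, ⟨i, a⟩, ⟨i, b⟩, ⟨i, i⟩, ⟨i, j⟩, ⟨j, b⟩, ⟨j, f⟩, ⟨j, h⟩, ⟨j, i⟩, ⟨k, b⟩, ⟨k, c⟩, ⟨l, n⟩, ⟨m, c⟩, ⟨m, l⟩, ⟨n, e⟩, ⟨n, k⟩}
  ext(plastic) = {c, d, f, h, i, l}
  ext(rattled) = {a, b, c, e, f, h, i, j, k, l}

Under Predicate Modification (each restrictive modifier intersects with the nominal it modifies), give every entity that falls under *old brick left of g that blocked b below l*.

⟦left of g⟧ = {x : ⟨x, g⟩ ∈ ⟦left of⟧} = {a, b, c, d, f, h, i, j, m}
⟦that blocked b⟧ = {x : ⟨x, b⟩ ∈ ⟦blocked⟧} = {a, b, c, d, e, i, j, k}
⟦below l⟧ = {x : ⟨x, l⟩ ∈ ⟦below⟧} = {a, b, c, d, f, h, j, m, n}
⟦brick⟧ = {a, b, c, e, i, j, l, n}
… ∩ ⟦left of g⟧ = {a, b, c, e, i, j, l, n} ∩ {a, b, c, d, f, h, i, j, m} = {a, b, c, i, j}
… ∩ ⟦that blocked b⟧ = {a, b, c, i, j} ∩ {a, b, c, d, e, i, j, k} = {a, b, c, i, j}
… ∩ ⟦below l⟧ = {a, b, c, i, j} ∩ {a, b, c, d, f, h, j, m, n} = {a, b, c, j}
… ∩ ⟦old⟧ = {a, b, c, j} ∩ {a, b, f, g, h, i, k, l} = {a, b}
So ⟦old brick left of g that blocked b below l⟧ = {a, b}.

{a, b}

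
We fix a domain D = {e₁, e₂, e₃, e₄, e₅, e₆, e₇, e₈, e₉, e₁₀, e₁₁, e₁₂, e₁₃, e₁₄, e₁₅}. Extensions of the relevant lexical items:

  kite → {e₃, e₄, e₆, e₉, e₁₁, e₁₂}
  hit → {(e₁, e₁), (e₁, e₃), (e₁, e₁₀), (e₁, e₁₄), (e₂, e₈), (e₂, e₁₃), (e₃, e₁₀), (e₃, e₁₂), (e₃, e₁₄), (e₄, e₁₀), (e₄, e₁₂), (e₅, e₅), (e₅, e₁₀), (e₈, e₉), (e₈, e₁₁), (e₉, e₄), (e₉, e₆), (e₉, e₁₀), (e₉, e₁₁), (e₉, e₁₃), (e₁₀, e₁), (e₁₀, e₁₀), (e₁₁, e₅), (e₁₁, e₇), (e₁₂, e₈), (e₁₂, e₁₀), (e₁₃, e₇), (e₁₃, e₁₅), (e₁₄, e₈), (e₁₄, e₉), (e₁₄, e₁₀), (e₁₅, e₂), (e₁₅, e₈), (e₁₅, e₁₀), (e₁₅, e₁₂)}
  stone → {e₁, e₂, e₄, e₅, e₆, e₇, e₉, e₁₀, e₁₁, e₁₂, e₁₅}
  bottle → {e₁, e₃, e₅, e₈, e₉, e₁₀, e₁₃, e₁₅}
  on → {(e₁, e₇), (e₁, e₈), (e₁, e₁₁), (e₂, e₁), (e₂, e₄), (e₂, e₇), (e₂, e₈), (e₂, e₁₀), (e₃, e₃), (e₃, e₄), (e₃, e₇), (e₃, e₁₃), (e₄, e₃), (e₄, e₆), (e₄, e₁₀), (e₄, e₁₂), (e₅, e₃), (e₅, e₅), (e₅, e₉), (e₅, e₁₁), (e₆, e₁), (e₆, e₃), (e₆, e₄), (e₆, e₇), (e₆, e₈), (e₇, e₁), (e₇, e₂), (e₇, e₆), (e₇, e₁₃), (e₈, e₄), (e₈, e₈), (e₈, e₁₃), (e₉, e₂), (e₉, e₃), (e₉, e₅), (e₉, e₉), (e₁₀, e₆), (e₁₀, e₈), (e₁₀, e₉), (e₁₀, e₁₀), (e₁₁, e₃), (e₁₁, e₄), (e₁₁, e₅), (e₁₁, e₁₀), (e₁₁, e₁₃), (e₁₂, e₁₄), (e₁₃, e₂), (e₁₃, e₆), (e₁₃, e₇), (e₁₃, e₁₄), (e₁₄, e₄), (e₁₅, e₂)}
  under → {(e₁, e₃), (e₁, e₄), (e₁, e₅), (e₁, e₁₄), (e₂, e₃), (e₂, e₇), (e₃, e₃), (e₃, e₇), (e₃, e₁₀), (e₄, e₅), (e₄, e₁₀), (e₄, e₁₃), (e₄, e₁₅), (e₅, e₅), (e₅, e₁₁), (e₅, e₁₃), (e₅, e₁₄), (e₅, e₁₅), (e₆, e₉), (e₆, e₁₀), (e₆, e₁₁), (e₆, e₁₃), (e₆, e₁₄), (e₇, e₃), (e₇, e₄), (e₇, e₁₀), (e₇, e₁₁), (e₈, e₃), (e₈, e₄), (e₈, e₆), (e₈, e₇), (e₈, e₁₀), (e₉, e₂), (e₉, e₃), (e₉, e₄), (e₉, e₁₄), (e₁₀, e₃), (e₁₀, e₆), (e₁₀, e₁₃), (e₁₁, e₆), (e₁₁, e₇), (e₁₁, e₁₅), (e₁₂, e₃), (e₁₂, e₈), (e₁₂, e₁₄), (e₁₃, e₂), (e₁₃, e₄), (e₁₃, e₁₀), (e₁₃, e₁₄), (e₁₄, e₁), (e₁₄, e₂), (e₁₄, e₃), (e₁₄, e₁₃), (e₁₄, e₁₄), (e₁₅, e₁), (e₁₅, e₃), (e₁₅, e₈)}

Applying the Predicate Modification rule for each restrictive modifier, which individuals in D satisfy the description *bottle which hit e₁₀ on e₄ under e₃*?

{e₃}

⟦which hit e₁₀⟧ = {x : ⟨x, e₁₀⟩ ∈ ⟦hit⟧} = {e₁, e₃, e₄, e₅, e₉, e₁₀, e₁₂, e₁₄, e₁₅}
⟦on e₄⟧ = {x : ⟨x, e₄⟩ ∈ ⟦on⟧} = {e₂, e₃, e₆, e₈, e₁₁, e₁₄}
⟦under e₃⟧ = {x : ⟨x, e₃⟩ ∈ ⟦under⟧} = {e₁, e₂, e₃, e₇, e₈, e₉, e₁₀, e₁₂, e₁₄, e₁₅}
⟦bottle⟧ = {e₁, e₃, e₅, e₈, e₉, e₁₀, e₁₃, e₁₅}
… ∩ ⟦which hit e₁₀⟧ = {e₁, e₃, e₅, e₈, e₉, e₁₀, e₁₃, e₁₅} ∩ {e₁, e₃, e₄, e₅, e₉, e₁₀, e₁₂, e₁₄, e₁₅} = {e₁, e₃, e₅, e₉, e₁₀, e₁₅}
… ∩ ⟦on e₄⟧ = {e₁, e₃, e₅, e₉, e₁₀, e₁₅} ∩ {e₂, e₃, e₆, e₈, e₁₁, e₁₄} = {e₃}
… ∩ ⟦under e₃⟧ = {e₃} ∩ {e₁, e₂, e₃, e₇, e₈, e₉, e₁₀, e₁₂, e₁₄, e₁₅} = {e₃}
So ⟦bottle which hit e₁₀ on e₄ under e₃⟧ = {e₃}.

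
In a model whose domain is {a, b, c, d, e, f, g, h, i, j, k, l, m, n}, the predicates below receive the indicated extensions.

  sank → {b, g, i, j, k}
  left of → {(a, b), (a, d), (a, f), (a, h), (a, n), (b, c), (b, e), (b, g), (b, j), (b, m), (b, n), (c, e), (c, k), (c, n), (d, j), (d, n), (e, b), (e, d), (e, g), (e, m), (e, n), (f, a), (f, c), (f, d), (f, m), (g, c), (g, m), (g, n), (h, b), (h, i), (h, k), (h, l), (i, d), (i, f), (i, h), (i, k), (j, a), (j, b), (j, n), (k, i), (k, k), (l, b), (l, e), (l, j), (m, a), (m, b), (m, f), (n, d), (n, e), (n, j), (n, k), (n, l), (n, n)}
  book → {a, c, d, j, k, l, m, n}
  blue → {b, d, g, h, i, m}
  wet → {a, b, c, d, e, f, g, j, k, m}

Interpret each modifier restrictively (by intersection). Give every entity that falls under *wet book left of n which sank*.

{j}

⟦left of n⟧ = {x : ⟨x, n⟩ ∈ ⟦left of⟧} = {a, b, c, d, e, g, j, n}
⟦which sank⟧ = ⟦sank⟧ = {b, g, i, j, k}
⟦book⟧ = {a, c, d, j, k, l, m, n}
… ∩ ⟦left of n⟧ = {a, c, d, j, k, l, m, n} ∩ {a, b, c, d, e, g, j, n} = {a, c, d, j, n}
… ∩ ⟦which sank⟧ = {a, c, d, j, n} ∩ {b, g, i, j, k} = {j}
… ∩ ⟦wet⟧ = {j} ∩ {a, b, c, d, e, f, g, j, k, m} = {j}
So ⟦wet book left of n which sank⟧ = {j}.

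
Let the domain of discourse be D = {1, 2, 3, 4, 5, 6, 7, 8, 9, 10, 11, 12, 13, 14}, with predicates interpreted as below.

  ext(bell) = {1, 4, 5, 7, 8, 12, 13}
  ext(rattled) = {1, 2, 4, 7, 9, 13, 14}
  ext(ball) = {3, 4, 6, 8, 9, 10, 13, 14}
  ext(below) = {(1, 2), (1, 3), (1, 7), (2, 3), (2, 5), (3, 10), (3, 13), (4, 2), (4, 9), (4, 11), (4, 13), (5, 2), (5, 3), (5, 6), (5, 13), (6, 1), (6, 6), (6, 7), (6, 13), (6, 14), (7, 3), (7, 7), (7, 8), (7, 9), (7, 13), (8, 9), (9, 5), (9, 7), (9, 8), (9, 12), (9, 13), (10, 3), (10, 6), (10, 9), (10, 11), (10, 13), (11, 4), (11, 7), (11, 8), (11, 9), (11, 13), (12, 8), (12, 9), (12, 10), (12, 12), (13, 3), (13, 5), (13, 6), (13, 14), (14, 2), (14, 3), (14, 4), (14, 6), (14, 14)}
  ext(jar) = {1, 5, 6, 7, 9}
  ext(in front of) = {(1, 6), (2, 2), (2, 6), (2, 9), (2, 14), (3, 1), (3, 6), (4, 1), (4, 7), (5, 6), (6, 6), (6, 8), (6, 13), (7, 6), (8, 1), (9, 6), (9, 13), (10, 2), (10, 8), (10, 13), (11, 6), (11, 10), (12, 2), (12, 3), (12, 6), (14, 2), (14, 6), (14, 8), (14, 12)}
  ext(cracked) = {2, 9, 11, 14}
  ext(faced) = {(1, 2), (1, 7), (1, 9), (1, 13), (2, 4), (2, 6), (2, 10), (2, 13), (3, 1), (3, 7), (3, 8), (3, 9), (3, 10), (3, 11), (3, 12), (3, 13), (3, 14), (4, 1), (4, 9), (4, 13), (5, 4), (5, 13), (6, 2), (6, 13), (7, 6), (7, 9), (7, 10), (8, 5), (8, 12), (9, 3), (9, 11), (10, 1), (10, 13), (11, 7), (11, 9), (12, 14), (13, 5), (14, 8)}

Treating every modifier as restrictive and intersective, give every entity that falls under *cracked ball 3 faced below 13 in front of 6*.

{9}

⟦3 faced⟧ = {x : ⟨3, x⟩ ∈ ⟦faced⟧} = {1, 7, 8, 9, 10, 11, 12, 13, 14}
⟦below 13⟧ = {x : ⟨x, 13⟩ ∈ ⟦below⟧} = {3, 4, 5, 6, 7, 9, 10, 11}
⟦in front of 6⟧ = {x : ⟨x, 6⟩ ∈ ⟦in front of⟧} = {1, 2, 3, 5, 6, 7, 9, 11, 12, 14}
⟦ball⟧ = {3, 4, 6, 8, 9, 10, 13, 14}
… ∩ ⟦3 faced⟧ = {3, 4, 6, 8, 9, 10, 13, 14} ∩ {1, 7, 8, 9, 10, 11, 12, 13, 14} = {8, 9, 10, 13, 14}
… ∩ ⟦below 13⟧ = {8, 9, 10, 13, 14} ∩ {3, 4, 5, 6, 7, 9, 10, 11} = {9, 10}
… ∩ ⟦in front of 6⟧ = {9, 10} ∩ {1, 2, 3, 5, 6, 7, 9, 11, 12, 14} = {9}
… ∩ ⟦cracked⟧ = {9} ∩ {2, 9, 11, 14} = {9}
So ⟦cracked ball 3 faced below 13 in front of 6⟧ = {9}.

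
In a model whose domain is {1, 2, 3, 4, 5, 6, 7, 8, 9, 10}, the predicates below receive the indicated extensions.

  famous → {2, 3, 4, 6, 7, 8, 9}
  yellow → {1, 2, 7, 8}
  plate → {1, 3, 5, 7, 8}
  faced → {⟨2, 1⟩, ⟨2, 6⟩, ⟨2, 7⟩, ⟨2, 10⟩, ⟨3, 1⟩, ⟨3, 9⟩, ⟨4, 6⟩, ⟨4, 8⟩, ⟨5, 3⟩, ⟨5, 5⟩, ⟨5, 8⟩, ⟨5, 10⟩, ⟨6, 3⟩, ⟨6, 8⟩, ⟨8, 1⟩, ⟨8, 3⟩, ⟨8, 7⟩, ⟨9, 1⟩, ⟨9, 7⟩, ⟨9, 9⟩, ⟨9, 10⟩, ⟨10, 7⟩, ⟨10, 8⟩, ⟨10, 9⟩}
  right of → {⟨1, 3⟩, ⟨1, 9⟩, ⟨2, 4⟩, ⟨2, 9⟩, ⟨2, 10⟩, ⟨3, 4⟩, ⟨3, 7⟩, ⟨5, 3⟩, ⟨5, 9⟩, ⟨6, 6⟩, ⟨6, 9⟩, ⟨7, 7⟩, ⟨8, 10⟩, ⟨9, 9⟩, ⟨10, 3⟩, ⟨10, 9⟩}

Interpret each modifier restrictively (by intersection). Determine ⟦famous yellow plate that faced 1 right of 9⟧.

⟦that faced 1⟧ = {x : ⟨x, 1⟩ ∈ ⟦faced⟧} = {2, 3, 8, 9}
⟦right of 9⟧ = {x : ⟨x, 9⟩ ∈ ⟦right of⟧} = {1, 2, 5, 6, 9, 10}
⟦plate⟧ = {1, 3, 5, 7, 8}
… ∩ ⟦that faced 1⟧ = {1, 3, 5, 7, 8} ∩ {2, 3, 8, 9} = {3, 8}
… ∩ ⟦right of 9⟧ = {3, 8} ∩ {1, 2, 5, 6, 9, 10} = ∅
… ∩ ⟦famous⟧ = ∅ ∩ {2, 3, 4, 6, 7, 8, 9} = ∅
… ∩ ⟦yellow⟧ = ∅ ∩ {1, 2, 7, 8} = ∅
So ⟦famous yellow plate that faced 1 right of 9⟧ = ∅.

∅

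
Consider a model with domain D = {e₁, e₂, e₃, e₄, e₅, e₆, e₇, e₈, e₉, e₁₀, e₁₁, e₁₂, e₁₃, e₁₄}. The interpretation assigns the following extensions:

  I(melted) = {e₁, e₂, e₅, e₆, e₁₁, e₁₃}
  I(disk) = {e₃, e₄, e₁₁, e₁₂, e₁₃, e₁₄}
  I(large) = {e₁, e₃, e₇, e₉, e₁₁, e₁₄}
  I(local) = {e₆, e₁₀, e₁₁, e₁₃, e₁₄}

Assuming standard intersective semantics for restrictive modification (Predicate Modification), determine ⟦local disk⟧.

⟦disk⟧ = {e₃, e₄, e₁₁, e₁₂, e₁₃, e₁₄}
… ∩ ⟦local⟧ = {e₃, e₄, e₁₁, e₁₂, e₁₃, e₁₄} ∩ {e₆, e₁₀, e₁₁, e₁₃, e₁₄} = {e₁₁, e₁₃, e₁₄}
So ⟦local disk⟧ = {e₁₁, e₁₃, e₁₄}.

{e₁₁, e₁₃, e₁₄}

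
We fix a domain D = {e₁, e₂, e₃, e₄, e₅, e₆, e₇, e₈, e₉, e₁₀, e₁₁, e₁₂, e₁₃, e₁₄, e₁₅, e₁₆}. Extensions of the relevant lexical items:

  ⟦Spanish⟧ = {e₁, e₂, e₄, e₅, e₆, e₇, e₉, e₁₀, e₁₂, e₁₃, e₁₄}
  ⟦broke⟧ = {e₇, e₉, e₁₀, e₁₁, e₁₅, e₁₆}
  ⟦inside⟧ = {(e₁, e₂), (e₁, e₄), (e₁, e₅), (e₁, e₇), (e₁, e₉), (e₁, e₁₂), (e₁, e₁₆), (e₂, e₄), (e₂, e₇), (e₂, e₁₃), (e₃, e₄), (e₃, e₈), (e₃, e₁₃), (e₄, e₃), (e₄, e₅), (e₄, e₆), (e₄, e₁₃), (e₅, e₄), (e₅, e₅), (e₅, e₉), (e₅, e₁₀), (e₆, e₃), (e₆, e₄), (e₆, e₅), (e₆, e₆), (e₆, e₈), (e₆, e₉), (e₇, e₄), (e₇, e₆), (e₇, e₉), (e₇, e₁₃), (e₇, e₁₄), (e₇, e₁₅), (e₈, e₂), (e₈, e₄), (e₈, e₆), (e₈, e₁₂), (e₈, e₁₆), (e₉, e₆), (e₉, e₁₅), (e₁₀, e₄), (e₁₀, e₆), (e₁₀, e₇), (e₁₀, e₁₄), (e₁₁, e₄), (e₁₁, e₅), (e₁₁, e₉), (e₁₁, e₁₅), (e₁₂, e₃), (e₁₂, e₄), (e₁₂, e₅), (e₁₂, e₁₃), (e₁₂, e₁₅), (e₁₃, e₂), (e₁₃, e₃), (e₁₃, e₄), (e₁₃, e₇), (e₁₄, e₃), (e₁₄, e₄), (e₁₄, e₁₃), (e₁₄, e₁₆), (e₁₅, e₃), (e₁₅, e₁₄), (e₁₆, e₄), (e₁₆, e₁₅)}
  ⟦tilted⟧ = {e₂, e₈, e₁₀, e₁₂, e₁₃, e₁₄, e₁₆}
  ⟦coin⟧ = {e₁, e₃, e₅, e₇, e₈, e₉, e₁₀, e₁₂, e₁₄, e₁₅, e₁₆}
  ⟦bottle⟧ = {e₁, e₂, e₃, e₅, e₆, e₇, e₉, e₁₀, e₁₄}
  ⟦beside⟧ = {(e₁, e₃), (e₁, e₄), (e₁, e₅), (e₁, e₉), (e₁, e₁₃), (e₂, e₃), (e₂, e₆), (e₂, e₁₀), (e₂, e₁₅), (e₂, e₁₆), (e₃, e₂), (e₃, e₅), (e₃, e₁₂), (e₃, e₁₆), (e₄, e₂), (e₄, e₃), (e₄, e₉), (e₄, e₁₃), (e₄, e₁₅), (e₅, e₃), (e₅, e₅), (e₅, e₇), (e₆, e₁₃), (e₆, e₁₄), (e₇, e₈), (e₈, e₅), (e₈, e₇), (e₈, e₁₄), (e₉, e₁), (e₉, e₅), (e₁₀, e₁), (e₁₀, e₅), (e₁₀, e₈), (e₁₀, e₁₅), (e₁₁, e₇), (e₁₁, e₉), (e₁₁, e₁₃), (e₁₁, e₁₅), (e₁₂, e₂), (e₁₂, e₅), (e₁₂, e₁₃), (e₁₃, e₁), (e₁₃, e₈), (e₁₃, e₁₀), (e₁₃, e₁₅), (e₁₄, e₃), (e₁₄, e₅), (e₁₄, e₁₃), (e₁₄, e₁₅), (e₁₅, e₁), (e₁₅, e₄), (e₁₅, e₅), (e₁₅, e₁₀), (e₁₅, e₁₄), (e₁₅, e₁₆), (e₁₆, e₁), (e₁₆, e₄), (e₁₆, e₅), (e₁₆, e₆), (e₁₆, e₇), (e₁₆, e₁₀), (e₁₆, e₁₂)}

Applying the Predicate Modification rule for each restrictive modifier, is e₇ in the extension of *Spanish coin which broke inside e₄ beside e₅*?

no

⟦which broke⟧ = ⟦broke⟧ = {e₇, e₉, e₁₀, e₁₁, e₁₅, e₁₆}
⟦inside e₄⟧ = {x : ⟨x, e₄⟩ ∈ ⟦inside⟧} = {e₁, e₂, e₃, e₅, e₆, e₇, e₈, e₁₀, e₁₁, e₁₂, e₁₃, e₁₄, e₁₆}
⟦beside e₅⟧ = {x : ⟨x, e₅⟩ ∈ ⟦beside⟧} = {e₁, e₃, e₅, e₈, e₉, e₁₀, e₁₂, e₁₄, e₁₅, e₁₆}
⟦coin⟧ = {e₁, e₃, e₅, e₇, e₈, e₉, e₁₀, e₁₂, e₁₄, e₁₅, e₁₆}
… ∩ ⟦which broke⟧ = {e₁, e₃, e₅, e₇, e₈, e₉, e₁₀, e₁₂, e₁₄, e₁₅, e₁₆} ∩ {e₇, e₉, e₁₀, e₁₁, e₁₅, e₁₆} = {e₇, e₉, e₁₀, e₁₅, e₁₆}
… ∩ ⟦inside e₄⟧ = {e₇, e₉, e₁₀, e₁₅, e₁₆} ∩ {e₁, e₂, e₃, e₅, e₆, e₇, e₈, e₁₀, e₁₁, e₁₂, e₁₃, e₁₄, e₁₆} = {e₇, e₁₀, e₁₆}
… ∩ ⟦beside e₅⟧ = {e₇, e₁₀, e₁₆} ∩ {e₁, e₃, e₅, e₈, e₉, e₁₀, e₁₂, e₁₄, e₁₅, e₁₆} = {e₁₀, e₁₆}
… ∩ ⟦Spanish⟧ = {e₁₀, e₁₆} ∩ {e₁, e₂, e₄, e₅, e₆, e₇, e₉, e₁₀, e₁₂, e₁₃, e₁₄} = {e₁₀}
⟦Spanish coin which broke inside e₄ beside e₅⟧ = {e₁₀}; e₇ ∉ this set.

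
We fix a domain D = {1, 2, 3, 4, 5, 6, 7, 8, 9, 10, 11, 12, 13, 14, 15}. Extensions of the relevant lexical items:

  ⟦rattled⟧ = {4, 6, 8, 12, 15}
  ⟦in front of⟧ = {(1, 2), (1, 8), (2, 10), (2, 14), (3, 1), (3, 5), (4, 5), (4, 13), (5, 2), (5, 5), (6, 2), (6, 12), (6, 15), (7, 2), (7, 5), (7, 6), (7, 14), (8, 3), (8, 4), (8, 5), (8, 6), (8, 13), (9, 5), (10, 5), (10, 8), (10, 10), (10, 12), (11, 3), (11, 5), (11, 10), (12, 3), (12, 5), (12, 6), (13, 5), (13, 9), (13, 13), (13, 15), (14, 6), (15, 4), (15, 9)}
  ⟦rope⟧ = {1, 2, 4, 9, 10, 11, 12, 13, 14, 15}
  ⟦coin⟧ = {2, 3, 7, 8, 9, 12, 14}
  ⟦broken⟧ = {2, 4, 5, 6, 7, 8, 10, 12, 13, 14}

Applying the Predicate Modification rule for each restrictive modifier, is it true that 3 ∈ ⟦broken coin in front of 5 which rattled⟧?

no

⟦in front of 5⟧ = {x : ⟨x, 5⟩ ∈ ⟦in front of⟧} = {3, 4, 5, 7, 8, 9, 10, 11, 12, 13}
⟦which rattled⟧ = ⟦rattled⟧ = {4, 6, 8, 12, 15}
⟦coin⟧ = {2, 3, 7, 8, 9, 12, 14}
… ∩ ⟦in front of 5⟧ = {2, 3, 7, 8, 9, 12, 14} ∩ {3, 4, 5, 7, 8, 9, 10, 11, 12, 13} = {3, 7, 8, 9, 12}
… ∩ ⟦which rattled⟧ = {3, 7, 8, 9, 12} ∩ {4, 6, 8, 12, 15} = {8, 12}
… ∩ ⟦broken⟧ = {8, 12} ∩ {2, 4, 5, 6, 7, 8, 10, 12, 13, 14} = {8, 12}
⟦broken coin in front of 5 which rattled⟧ = {8, 12}; 3 ∉ this set.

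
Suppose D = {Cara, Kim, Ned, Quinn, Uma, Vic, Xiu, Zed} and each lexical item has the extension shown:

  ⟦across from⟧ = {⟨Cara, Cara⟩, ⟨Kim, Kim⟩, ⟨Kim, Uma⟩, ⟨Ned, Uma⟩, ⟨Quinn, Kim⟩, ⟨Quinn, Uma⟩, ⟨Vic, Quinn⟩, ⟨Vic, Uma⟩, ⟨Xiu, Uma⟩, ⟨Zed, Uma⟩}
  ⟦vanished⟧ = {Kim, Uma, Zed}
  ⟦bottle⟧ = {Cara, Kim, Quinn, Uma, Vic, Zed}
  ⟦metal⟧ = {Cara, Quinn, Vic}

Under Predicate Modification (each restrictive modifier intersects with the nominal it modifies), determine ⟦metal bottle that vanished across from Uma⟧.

⟦that vanished⟧ = ⟦vanished⟧ = {Kim, Uma, Zed}
⟦across from Uma⟧ = {x : ⟨x, Uma⟩ ∈ ⟦across from⟧} = {Kim, Ned, Quinn, Vic, Xiu, Zed}
⟦bottle⟧ = {Cara, Kim, Quinn, Uma, Vic, Zed}
… ∩ ⟦that vanished⟧ = {Cara, Kim, Quinn, Uma, Vic, Zed} ∩ {Kim, Uma, Zed} = {Kim, Uma, Zed}
… ∩ ⟦across from Uma⟧ = {Kim, Uma, Zed} ∩ {Kim, Ned, Quinn, Vic, Xiu, Zed} = {Kim, Zed}
… ∩ ⟦metal⟧ = {Kim, Zed} ∩ {Cara, Quinn, Vic} = ∅
So ⟦metal bottle that vanished across from Uma⟧ = ∅.

∅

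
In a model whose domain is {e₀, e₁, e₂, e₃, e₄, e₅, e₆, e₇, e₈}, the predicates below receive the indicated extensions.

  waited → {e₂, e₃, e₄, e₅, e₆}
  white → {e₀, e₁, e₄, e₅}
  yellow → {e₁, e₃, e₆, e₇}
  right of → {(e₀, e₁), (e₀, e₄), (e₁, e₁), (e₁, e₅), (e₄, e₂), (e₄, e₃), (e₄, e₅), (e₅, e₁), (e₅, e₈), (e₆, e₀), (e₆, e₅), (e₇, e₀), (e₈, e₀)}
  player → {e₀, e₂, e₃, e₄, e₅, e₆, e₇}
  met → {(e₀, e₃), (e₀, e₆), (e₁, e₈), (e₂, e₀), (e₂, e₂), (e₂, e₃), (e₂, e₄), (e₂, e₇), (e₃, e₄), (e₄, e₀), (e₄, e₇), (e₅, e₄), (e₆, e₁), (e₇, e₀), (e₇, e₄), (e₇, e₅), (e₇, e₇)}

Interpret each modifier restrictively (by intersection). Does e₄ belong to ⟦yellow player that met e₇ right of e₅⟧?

⟦that met e₇⟧ = {x : ⟨x, e₇⟩ ∈ ⟦met⟧} = {e₂, e₄, e₇}
⟦right of e₅⟧ = {x : ⟨x, e₅⟩ ∈ ⟦right of⟧} = {e₁, e₄, e₆}
⟦player⟧ = {e₀, e₂, e₃, e₄, e₅, e₆, e₇}
… ∩ ⟦that met e₇⟧ = {e₀, e₂, e₃, e₄, e₅, e₆, e₇} ∩ {e₂, e₄, e₇} = {e₂, e₄, e₇}
… ∩ ⟦right of e₅⟧ = {e₂, e₄, e₇} ∩ {e₁, e₄, e₆} = {e₄}
… ∩ ⟦yellow⟧ = {e₄} ∩ {e₁, e₃, e₆, e₇} = ∅
⟦yellow player that met e₇ right of e₅⟧ = ∅; e₄ ∉ this set.

no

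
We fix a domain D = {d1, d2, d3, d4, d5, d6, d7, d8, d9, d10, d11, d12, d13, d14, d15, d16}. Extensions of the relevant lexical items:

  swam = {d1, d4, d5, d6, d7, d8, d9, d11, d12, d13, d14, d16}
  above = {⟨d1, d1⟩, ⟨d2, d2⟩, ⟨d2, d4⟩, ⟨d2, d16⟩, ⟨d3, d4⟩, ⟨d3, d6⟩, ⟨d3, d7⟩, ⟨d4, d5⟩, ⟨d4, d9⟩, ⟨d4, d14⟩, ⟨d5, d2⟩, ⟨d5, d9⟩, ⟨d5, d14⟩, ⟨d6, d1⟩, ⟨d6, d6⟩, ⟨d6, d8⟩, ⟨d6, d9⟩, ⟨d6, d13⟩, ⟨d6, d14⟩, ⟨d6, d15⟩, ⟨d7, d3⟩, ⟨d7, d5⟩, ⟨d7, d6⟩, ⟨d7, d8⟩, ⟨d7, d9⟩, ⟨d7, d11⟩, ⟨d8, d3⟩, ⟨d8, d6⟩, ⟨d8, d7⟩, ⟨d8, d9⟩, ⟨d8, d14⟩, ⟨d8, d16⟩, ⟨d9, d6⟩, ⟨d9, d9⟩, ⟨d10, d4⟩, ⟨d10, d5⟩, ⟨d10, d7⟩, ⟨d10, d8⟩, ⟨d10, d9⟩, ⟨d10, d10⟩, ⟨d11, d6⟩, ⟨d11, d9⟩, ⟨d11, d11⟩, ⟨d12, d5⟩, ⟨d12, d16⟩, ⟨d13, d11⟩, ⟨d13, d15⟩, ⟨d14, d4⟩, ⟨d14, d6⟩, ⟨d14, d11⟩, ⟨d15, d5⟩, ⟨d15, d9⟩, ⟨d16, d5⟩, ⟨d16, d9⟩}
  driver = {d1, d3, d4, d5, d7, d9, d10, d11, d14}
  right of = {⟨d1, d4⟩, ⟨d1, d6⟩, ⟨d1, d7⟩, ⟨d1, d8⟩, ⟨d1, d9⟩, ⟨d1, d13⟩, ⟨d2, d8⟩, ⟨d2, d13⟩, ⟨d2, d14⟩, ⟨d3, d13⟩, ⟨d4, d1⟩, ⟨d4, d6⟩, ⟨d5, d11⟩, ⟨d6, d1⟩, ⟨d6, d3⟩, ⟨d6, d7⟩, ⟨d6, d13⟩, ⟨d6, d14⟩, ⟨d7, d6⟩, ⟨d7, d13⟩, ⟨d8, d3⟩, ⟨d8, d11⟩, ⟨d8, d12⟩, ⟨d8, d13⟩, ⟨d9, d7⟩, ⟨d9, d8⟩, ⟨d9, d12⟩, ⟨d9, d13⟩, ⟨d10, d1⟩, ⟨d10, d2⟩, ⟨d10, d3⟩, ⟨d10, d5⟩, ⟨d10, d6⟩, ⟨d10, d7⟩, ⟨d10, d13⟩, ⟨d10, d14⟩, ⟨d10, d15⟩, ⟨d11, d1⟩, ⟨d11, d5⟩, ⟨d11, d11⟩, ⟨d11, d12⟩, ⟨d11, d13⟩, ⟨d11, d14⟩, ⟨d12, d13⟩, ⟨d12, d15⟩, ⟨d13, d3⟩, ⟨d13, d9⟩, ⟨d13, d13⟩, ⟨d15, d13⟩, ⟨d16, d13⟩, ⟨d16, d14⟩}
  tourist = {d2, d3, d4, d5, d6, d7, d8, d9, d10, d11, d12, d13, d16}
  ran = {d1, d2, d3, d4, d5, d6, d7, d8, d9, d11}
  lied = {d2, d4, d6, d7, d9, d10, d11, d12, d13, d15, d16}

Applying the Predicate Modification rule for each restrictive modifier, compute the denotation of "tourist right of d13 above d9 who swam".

⟦right of d13⟧ = {x : ⟨x, d13⟩ ∈ ⟦right of⟧} = {d1, d2, d3, d6, d7, d8, d9, d10, d11, d12, d13, d15, d16}
⟦above d9⟧ = {x : ⟨x, d9⟩ ∈ ⟦above⟧} = {d4, d5, d6, d7, d8, d9, d10, d11, d15, d16}
⟦who swam⟧ = ⟦swam⟧ = {d1, d4, d5, d6, d7, d8, d9, d11, d12, d13, d14, d16}
⟦tourist⟧ = {d2, d3, d4, d5, d6, d7, d8, d9, d10, d11, d12, d13, d16}
… ∩ ⟦right of d13⟧ = {d2, d3, d4, d5, d6, d7, d8, d9, d10, d11, d12, d13, d16} ∩ {d1, d2, d3, d6, d7, d8, d9, d10, d11, d12, d13, d15, d16} = {d2, d3, d6, d7, d8, d9, d10, d11, d12, d13, d16}
… ∩ ⟦above d9⟧ = {d2, d3, d6, d7, d8, d9, d10, d11, d12, d13, d16} ∩ {d4, d5, d6, d7, d8, d9, d10, d11, d15, d16} = {d6, d7, d8, d9, d10, d11, d16}
… ∩ ⟦who swam⟧ = {d6, d7, d8, d9, d10, d11, d16} ∩ {d1, d4, d5, d6, d7, d8, d9, d11, d12, d13, d14, d16} = {d6, d7, d8, d9, d11, d16}
So ⟦tourist right of d13 above d9 who swam⟧ = {d6, d7, d8, d9, d11, d16}.

{d6, d7, d8, d9, d11, d16}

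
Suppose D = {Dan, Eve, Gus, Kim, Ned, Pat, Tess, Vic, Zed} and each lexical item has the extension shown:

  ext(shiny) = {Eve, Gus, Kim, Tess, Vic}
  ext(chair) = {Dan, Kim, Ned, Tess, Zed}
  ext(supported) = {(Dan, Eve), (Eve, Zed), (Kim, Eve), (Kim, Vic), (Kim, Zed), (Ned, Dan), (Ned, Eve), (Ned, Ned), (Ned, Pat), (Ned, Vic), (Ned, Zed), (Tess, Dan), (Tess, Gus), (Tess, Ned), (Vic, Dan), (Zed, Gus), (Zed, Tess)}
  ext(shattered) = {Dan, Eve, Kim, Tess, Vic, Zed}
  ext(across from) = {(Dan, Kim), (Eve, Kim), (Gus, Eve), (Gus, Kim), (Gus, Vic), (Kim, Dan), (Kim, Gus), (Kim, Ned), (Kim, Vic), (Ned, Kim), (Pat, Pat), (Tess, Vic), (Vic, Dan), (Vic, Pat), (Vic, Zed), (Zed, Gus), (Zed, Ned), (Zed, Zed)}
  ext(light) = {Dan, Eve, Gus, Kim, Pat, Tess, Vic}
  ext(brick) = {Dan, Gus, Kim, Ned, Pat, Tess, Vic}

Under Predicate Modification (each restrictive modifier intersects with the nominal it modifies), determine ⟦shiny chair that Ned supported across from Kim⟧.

∅

⟦that Ned supported⟧ = {x : ⟨Ned, x⟩ ∈ ⟦supported⟧} = {Dan, Eve, Ned, Pat, Vic, Zed}
⟦across from Kim⟧ = {x : ⟨x, Kim⟩ ∈ ⟦across from⟧} = {Dan, Eve, Gus, Ned}
⟦chair⟧ = {Dan, Kim, Ned, Tess, Zed}
… ∩ ⟦that Ned supported⟧ = {Dan, Kim, Ned, Tess, Zed} ∩ {Dan, Eve, Ned, Pat, Vic, Zed} = {Dan, Ned, Zed}
… ∩ ⟦across from Kim⟧ = {Dan, Ned, Zed} ∩ {Dan, Eve, Gus, Ned} = {Dan, Ned}
… ∩ ⟦shiny⟧ = {Dan, Ned} ∩ {Eve, Gus, Kim, Tess, Vic} = ∅
So ⟦shiny chair that Ned supported across from Kim⟧ = ∅.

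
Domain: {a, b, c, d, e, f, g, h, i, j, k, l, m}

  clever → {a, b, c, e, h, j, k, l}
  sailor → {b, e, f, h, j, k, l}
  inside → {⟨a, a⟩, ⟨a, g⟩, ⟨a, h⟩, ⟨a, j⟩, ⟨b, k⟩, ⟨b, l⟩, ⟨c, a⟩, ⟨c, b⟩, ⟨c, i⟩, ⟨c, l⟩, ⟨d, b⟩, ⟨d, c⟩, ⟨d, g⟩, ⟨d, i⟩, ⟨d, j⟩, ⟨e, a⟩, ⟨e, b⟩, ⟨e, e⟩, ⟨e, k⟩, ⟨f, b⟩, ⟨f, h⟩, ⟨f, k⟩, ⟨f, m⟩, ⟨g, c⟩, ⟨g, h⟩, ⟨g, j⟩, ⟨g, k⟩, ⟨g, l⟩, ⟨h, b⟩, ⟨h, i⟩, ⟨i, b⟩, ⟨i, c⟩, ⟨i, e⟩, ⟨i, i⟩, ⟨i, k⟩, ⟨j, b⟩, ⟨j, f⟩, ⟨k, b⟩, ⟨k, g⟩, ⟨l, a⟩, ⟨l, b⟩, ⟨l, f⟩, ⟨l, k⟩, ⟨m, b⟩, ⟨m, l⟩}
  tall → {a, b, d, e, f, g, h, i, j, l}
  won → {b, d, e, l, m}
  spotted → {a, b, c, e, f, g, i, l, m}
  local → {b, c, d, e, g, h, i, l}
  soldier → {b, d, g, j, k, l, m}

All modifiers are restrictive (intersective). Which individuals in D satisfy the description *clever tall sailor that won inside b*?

⟦that won⟧ = ⟦won⟧ = {b, d, e, l, m}
⟦inside b⟧ = {x : ⟨x, b⟩ ∈ ⟦inside⟧} = {c, d, e, f, h, i, j, k, l, m}
⟦sailor⟧ = {b, e, f, h, j, k, l}
… ∩ ⟦that won⟧ = {b, e, f, h, j, k, l} ∩ {b, d, e, l, m} = {b, e, l}
… ∩ ⟦inside b⟧ = {b, e, l} ∩ {c, d, e, f, h, i, j, k, l, m} = {e, l}
… ∩ ⟦clever⟧ = {e, l} ∩ {a, b, c, e, h, j, k, l} = {e, l}
… ∩ ⟦tall⟧ = {e, l} ∩ {a, b, d, e, f, g, h, i, j, l} = {e, l}
So ⟦clever tall sailor that won inside b⟧ = {e, l}.

{e, l}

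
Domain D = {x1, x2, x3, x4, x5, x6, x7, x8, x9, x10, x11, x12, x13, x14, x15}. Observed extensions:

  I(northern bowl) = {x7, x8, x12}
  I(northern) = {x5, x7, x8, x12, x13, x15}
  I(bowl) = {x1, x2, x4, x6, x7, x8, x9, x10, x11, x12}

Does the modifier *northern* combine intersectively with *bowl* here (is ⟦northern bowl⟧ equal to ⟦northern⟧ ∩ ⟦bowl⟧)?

yes

⟦northern⟧ ∩ ⟦bowl⟧ = {x5, x7, x8, x12, x13, x15} ∩ {x1, x2, x4, x6, x7, x8, x9, x10, x11, x12} = {x7, x8, x12}
Observed ⟦northern bowl⟧ = {x7, x8, x12}.
These coincide, so the modifier is intersective here.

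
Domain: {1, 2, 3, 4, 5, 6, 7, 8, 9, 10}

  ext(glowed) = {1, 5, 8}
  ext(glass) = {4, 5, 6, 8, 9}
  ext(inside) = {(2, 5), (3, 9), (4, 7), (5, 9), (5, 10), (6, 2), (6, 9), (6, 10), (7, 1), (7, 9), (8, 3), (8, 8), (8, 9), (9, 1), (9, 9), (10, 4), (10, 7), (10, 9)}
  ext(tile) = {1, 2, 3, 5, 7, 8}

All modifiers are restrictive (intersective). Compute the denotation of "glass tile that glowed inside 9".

⟦that glowed⟧ = ⟦glowed⟧ = {1, 5, 8}
⟦inside 9⟧ = {x : ⟨x, 9⟩ ∈ ⟦inside⟧} = {3, 5, 6, 7, 8, 9, 10}
⟦tile⟧ = {1, 2, 3, 5, 7, 8}
… ∩ ⟦that glowed⟧ = {1, 2, 3, 5, 7, 8} ∩ {1, 5, 8} = {1, 5, 8}
… ∩ ⟦inside 9⟧ = {1, 5, 8} ∩ {3, 5, 6, 7, 8, 9, 10} = {5, 8}
… ∩ ⟦glass⟧ = {5, 8} ∩ {4, 5, 6, 8, 9} = {5, 8}
So ⟦glass tile that glowed inside 9⟧ = {5, 8}.

{5, 8}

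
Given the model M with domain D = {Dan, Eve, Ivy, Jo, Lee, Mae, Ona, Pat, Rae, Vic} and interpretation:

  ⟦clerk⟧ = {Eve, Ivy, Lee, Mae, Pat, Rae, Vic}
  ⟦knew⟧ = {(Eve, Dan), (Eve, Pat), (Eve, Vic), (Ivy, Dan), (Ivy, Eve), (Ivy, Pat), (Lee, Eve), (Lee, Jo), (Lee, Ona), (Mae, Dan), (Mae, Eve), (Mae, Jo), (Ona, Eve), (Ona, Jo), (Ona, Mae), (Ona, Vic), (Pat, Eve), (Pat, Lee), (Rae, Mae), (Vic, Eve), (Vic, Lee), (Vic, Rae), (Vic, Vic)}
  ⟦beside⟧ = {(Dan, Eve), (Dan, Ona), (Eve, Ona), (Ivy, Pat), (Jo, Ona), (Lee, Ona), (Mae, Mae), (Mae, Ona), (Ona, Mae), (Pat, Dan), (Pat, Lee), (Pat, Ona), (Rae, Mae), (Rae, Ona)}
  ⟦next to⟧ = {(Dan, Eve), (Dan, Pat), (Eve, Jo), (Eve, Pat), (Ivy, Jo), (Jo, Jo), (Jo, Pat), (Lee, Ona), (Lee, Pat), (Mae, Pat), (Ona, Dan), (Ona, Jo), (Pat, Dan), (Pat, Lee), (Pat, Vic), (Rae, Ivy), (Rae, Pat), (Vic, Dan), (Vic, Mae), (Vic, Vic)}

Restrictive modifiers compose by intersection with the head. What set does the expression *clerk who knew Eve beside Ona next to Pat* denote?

⟦who knew Eve⟧ = {x : ⟨x, Eve⟩ ∈ ⟦knew⟧} = {Ivy, Lee, Mae, Ona, Pat, Vic}
⟦beside Ona⟧ = {x : ⟨x, Ona⟩ ∈ ⟦beside⟧} = {Dan, Eve, Jo, Lee, Mae, Pat, Rae}
⟦next to Pat⟧ = {x : ⟨x, Pat⟩ ∈ ⟦next to⟧} = {Dan, Eve, Jo, Lee, Mae, Rae}
⟦clerk⟧ = {Eve, Ivy, Lee, Mae, Pat, Rae, Vic}
… ∩ ⟦who knew Eve⟧ = {Eve, Ivy, Lee, Mae, Pat, Rae, Vic} ∩ {Ivy, Lee, Mae, Ona, Pat, Vic} = {Ivy, Lee, Mae, Pat, Vic}
… ∩ ⟦beside Ona⟧ = {Ivy, Lee, Mae, Pat, Vic} ∩ {Dan, Eve, Jo, Lee, Mae, Pat, Rae} = {Lee, Mae, Pat}
… ∩ ⟦next to Pat⟧ = {Lee, Mae, Pat} ∩ {Dan, Eve, Jo, Lee, Mae, Rae} = {Lee, Mae}
So ⟦clerk who knew Eve beside Ona next to Pat⟧ = {Lee, Mae}.

{Lee, Mae}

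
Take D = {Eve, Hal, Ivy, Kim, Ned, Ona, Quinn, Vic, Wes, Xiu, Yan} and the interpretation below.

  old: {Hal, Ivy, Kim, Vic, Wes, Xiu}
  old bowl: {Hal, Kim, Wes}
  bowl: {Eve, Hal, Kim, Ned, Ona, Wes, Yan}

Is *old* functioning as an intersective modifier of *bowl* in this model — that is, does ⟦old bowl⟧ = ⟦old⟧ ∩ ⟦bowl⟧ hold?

⟦old⟧ ∩ ⟦bowl⟧ = {Hal, Ivy, Kim, Vic, Wes, Xiu} ∩ {Eve, Hal, Kim, Ned, Ona, Wes, Yan} = {Hal, Kim, Wes}
Observed ⟦old bowl⟧ = {Hal, Kim, Wes}.
These coincide, so the modifier is intersective here.

yes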